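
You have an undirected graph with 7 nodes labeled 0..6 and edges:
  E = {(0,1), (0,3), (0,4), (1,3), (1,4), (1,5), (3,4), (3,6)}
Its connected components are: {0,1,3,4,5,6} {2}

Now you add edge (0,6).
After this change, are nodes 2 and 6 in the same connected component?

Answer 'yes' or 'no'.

Initial components: {0,1,3,4,5,6} {2}
Adding edge (0,6): both already in same component {0,1,3,4,5,6}. No change.
New components: {0,1,3,4,5,6} {2}
Are 2 and 6 in the same component? no

Answer: no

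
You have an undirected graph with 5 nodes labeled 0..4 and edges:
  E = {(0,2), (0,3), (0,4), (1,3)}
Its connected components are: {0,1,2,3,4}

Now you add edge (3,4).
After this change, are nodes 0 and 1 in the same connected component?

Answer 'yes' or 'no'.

Initial components: {0,1,2,3,4}
Adding edge (3,4): both already in same component {0,1,2,3,4}. No change.
New components: {0,1,2,3,4}
Are 0 and 1 in the same component? yes

Answer: yes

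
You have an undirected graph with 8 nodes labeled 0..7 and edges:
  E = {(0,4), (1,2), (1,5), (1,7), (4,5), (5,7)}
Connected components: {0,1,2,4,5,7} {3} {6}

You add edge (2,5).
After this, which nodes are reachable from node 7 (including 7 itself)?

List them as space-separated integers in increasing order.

Answer: 0 1 2 4 5 7

Derivation:
Before: nodes reachable from 7: {0,1,2,4,5,7}
Adding (2,5): both endpoints already in same component. Reachability from 7 unchanged.
After: nodes reachable from 7: {0,1,2,4,5,7}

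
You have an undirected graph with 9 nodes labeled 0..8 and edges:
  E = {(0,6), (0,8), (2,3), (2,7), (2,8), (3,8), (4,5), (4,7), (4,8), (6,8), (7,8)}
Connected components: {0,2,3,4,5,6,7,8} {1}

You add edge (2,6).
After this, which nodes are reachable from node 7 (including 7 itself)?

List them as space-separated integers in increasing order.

Before: nodes reachable from 7: {0,2,3,4,5,6,7,8}
Adding (2,6): both endpoints already in same component. Reachability from 7 unchanged.
After: nodes reachable from 7: {0,2,3,4,5,6,7,8}

Answer: 0 2 3 4 5 6 7 8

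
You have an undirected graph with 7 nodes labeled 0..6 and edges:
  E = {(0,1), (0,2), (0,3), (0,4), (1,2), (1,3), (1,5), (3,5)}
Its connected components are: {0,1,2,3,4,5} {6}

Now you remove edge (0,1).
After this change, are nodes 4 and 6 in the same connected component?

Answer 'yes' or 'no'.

Initial components: {0,1,2,3,4,5} {6}
Removing edge (0,1): not a bridge — component count unchanged at 2.
New components: {0,1,2,3,4,5} {6}
Are 4 and 6 in the same component? no

Answer: no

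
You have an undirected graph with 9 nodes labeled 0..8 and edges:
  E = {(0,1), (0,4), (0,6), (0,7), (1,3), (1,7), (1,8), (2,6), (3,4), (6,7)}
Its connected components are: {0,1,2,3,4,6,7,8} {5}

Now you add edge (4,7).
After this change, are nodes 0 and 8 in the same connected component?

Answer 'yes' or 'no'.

Initial components: {0,1,2,3,4,6,7,8} {5}
Adding edge (4,7): both already in same component {0,1,2,3,4,6,7,8}. No change.
New components: {0,1,2,3,4,6,7,8} {5}
Are 0 and 8 in the same component? yes

Answer: yes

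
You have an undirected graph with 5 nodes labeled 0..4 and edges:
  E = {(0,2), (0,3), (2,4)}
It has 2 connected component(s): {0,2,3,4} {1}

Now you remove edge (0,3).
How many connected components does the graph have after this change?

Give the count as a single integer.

Answer: 3

Derivation:
Initial component count: 2
Remove (0,3): it was a bridge. Count increases: 2 -> 3.
  After removal, components: {0,2,4} {1} {3}
New component count: 3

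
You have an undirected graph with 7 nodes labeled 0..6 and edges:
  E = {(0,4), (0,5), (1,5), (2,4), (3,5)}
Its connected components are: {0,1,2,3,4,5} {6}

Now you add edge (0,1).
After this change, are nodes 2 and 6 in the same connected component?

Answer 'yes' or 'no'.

Initial components: {0,1,2,3,4,5} {6}
Adding edge (0,1): both already in same component {0,1,2,3,4,5}. No change.
New components: {0,1,2,3,4,5} {6}
Are 2 and 6 in the same component? no

Answer: no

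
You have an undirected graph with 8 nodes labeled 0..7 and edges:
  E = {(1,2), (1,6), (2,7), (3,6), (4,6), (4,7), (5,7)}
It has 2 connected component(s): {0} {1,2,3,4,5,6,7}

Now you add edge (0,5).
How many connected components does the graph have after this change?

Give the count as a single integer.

Answer: 1

Derivation:
Initial component count: 2
Add (0,5): merges two components. Count decreases: 2 -> 1.
New component count: 1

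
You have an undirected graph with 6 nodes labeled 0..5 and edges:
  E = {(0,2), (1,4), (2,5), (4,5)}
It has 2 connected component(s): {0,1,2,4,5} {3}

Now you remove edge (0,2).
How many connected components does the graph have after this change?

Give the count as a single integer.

Answer: 3

Derivation:
Initial component count: 2
Remove (0,2): it was a bridge. Count increases: 2 -> 3.
  After removal, components: {0} {1,2,4,5} {3}
New component count: 3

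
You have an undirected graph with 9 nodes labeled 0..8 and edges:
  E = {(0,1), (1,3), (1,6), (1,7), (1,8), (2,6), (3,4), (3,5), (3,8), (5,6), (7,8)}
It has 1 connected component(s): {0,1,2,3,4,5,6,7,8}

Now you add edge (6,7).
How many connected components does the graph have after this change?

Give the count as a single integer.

Answer: 1

Derivation:
Initial component count: 1
Add (6,7): endpoints already in same component. Count unchanged: 1.
New component count: 1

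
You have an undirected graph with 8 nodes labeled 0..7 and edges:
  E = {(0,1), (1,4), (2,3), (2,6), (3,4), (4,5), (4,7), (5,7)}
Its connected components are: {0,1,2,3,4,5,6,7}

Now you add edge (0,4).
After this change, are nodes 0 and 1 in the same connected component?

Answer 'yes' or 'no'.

Answer: yes

Derivation:
Initial components: {0,1,2,3,4,5,6,7}
Adding edge (0,4): both already in same component {0,1,2,3,4,5,6,7}. No change.
New components: {0,1,2,3,4,5,6,7}
Are 0 and 1 in the same component? yes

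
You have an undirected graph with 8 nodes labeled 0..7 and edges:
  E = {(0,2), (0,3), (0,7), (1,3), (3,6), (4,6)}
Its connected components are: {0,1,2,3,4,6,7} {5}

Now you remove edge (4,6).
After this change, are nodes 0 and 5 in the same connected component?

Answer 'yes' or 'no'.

Answer: no

Derivation:
Initial components: {0,1,2,3,4,6,7} {5}
Removing edge (4,6): it was a bridge — component count 2 -> 3.
New components: {0,1,2,3,6,7} {4} {5}
Are 0 and 5 in the same component? no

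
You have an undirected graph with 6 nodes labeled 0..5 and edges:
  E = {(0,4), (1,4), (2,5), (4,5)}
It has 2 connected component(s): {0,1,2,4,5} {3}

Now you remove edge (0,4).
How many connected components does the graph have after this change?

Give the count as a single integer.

Initial component count: 2
Remove (0,4): it was a bridge. Count increases: 2 -> 3.
  After removal, components: {0} {1,2,4,5} {3}
New component count: 3

Answer: 3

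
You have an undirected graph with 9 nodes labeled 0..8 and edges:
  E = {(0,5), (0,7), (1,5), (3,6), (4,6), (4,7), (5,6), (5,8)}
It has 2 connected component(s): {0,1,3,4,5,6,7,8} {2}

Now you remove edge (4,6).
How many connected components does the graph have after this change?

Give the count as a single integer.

Answer: 2

Derivation:
Initial component count: 2
Remove (4,6): not a bridge. Count unchanged: 2.
  After removal, components: {0,1,3,4,5,6,7,8} {2}
New component count: 2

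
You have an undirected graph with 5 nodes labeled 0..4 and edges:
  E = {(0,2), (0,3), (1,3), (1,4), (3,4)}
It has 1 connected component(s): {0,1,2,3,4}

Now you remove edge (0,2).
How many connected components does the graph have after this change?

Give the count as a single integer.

Initial component count: 1
Remove (0,2): it was a bridge. Count increases: 1 -> 2.
  After removal, components: {0,1,3,4} {2}
New component count: 2

Answer: 2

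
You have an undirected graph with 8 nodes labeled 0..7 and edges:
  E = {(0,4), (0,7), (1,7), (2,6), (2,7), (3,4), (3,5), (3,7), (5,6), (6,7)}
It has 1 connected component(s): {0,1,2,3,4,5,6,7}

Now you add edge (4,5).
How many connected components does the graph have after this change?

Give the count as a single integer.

Initial component count: 1
Add (4,5): endpoints already in same component. Count unchanged: 1.
New component count: 1

Answer: 1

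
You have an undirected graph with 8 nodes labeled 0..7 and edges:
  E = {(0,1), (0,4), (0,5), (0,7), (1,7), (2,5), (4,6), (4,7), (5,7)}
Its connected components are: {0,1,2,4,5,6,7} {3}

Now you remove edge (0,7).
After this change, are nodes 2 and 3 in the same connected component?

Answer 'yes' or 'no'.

Answer: no

Derivation:
Initial components: {0,1,2,4,5,6,7} {3}
Removing edge (0,7): not a bridge — component count unchanged at 2.
New components: {0,1,2,4,5,6,7} {3}
Are 2 and 3 in the same component? no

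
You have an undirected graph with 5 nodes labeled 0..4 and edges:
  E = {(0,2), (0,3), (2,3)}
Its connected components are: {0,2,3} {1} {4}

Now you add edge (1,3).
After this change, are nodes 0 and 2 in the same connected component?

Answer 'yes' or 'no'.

Answer: yes

Derivation:
Initial components: {0,2,3} {1} {4}
Adding edge (1,3): merges {1} and {0,2,3}.
New components: {0,1,2,3} {4}
Are 0 and 2 in the same component? yes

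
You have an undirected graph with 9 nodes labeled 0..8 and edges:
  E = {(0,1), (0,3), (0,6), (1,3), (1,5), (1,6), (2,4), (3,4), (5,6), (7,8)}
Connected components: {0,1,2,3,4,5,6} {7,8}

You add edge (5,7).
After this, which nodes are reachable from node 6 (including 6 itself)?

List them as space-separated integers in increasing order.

Before: nodes reachable from 6: {0,1,2,3,4,5,6}
Adding (5,7): merges 6's component with another. Reachability grows.
After: nodes reachable from 6: {0,1,2,3,4,5,6,7,8}

Answer: 0 1 2 3 4 5 6 7 8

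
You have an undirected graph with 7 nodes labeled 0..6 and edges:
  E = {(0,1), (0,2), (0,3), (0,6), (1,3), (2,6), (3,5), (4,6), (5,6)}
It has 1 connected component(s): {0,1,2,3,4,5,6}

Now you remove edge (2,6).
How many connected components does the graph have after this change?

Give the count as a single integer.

Initial component count: 1
Remove (2,6): not a bridge. Count unchanged: 1.
  After removal, components: {0,1,2,3,4,5,6}
New component count: 1

Answer: 1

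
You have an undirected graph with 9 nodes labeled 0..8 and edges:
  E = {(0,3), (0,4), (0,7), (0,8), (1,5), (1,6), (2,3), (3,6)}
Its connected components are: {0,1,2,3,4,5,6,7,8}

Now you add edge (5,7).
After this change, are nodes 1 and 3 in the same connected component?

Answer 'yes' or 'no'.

Answer: yes

Derivation:
Initial components: {0,1,2,3,4,5,6,7,8}
Adding edge (5,7): both already in same component {0,1,2,3,4,5,6,7,8}. No change.
New components: {0,1,2,3,4,5,6,7,8}
Are 1 and 3 in the same component? yes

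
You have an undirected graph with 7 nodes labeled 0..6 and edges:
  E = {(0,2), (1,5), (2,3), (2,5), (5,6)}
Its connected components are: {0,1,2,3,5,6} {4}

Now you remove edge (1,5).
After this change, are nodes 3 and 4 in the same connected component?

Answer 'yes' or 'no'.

Initial components: {0,1,2,3,5,6} {4}
Removing edge (1,5): it was a bridge — component count 2 -> 3.
New components: {0,2,3,5,6} {1} {4}
Are 3 and 4 in the same component? no

Answer: no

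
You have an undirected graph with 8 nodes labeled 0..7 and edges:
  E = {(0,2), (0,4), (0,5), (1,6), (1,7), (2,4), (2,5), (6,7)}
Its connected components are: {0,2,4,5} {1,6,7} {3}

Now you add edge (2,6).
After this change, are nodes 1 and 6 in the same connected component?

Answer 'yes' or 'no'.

Answer: yes

Derivation:
Initial components: {0,2,4,5} {1,6,7} {3}
Adding edge (2,6): merges {0,2,4,5} and {1,6,7}.
New components: {0,1,2,4,5,6,7} {3}
Are 1 and 6 in the same component? yes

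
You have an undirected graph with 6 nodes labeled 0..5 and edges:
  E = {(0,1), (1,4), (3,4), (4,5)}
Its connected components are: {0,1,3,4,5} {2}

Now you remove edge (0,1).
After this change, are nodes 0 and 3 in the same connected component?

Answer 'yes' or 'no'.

Initial components: {0,1,3,4,5} {2}
Removing edge (0,1): it was a bridge — component count 2 -> 3.
New components: {0} {1,3,4,5} {2}
Are 0 and 3 in the same component? no

Answer: no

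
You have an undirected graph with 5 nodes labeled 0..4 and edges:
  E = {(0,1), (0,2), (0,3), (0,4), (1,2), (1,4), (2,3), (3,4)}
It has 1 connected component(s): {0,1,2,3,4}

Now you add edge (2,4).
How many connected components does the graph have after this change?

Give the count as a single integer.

Answer: 1

Derivation:
Initial component count: 1
Add (2,4): endpoints already in same component. Count unchanged: 1.
New component count: 1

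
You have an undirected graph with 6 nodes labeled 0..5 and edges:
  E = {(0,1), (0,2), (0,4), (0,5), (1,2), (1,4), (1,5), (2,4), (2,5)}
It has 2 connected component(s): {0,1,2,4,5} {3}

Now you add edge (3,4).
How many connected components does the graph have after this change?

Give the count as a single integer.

Initial component count: 2
Add (3,4): merges two components. Count decreases: 2 -> 1.
New component count: 1

Answer: 1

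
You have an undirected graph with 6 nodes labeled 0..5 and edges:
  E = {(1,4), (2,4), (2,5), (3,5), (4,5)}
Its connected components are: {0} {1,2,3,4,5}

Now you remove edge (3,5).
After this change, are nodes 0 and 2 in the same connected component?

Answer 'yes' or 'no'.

Initial components: {0} {1,2,3,4,5}
Removing edge (3,5): it was a bridge — component count 2 -> 3.
New components: {0} {1,2,4,5} {3}
Are 0 and 2 in the same component? no

Answer: no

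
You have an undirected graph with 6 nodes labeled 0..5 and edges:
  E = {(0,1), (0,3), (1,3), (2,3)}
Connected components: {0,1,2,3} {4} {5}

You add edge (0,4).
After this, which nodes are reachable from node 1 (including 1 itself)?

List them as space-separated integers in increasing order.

Answer: 0 1 2 3 4

Derivation:
Before: nodes reachable from 1: {0,1,2,3}
Adding (0,4): merges 1's component with another. Reachability grows.
After: nodes reachable from 1: {0,1,2,3,4}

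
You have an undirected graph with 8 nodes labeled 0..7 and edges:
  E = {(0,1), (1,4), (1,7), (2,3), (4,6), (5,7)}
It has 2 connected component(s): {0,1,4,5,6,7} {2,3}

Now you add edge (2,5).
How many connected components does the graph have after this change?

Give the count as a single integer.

Initial component count: 2
Add (2,5): merges two components. Count decreases: 2 -> 1.
New component count: 1

Answer: 1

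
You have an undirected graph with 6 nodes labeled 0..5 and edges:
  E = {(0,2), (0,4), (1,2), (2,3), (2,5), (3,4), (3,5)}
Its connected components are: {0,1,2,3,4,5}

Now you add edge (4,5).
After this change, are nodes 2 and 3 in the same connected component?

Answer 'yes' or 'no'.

Initial components: {0,1,2,3,4,5}
Adding edge (4,5): both already in same component {0,1,2,3,4,5}. No change.
New components: {0,1,2,3,4,5}
Are 2 and 3 in the same component? yes

Answer: yes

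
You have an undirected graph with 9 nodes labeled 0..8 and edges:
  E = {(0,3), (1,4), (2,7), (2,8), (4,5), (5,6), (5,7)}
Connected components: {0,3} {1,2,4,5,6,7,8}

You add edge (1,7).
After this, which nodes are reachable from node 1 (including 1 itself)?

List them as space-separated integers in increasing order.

Answer: 1 2 4 5 6 7 8

Derivation:
Before: nodes reachable from 1: {1,2,4,5,6,7,8}
Adding (1,7): both endpoints already in same component. Reachability from 1 unchanged.
After: nodes reachable from 1: {1,2,4,5,6,7,8}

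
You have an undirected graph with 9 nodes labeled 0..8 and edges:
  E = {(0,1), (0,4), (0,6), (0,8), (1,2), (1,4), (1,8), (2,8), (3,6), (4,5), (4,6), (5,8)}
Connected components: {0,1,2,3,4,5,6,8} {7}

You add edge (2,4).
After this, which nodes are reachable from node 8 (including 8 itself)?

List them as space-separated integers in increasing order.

Answer: 0 1 2 3 4 5 6 8

Derivation:
Before: nodes reachable from 8: {0,1,2,3,4,5,6,8}
Adding (2,4): both endpoints already in same component. Reachability from 8 unchanged.
After: nodes reachable from 8: {0,1,2,3,4,5,6,8}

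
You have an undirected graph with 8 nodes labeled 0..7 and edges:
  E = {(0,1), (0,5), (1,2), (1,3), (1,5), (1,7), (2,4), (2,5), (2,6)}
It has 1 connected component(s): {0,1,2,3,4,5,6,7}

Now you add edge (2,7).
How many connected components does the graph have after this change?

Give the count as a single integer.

Initial component count: 1
Add (2,7): endpoints already in same component. Count unchanged: 1.
New component count: 1

Answer: 1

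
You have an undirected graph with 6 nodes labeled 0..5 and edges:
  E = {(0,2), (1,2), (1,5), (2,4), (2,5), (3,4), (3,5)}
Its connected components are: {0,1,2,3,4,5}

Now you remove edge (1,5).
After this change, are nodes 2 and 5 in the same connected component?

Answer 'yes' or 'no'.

Answer: yes

Derivation:
Initial components: {0,1,2,3,4,5}
Removing edge (1,5): not a bridge — component count unchanged at 1.
New components: {0,1,2,3,4,5}
Are 2 and 5 in the same component? yes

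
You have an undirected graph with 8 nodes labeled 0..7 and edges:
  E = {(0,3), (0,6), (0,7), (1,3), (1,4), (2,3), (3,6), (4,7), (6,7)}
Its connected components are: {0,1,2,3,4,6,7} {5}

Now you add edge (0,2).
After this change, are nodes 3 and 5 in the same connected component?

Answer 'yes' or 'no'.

Answer: no

Derivation:
Initial components: {0,1,2,3,4,6,7} {5}
Adding edge (0,2): both already in same component {0,1,2,3,4,6,7}. No change.
New components: {0,1,2,3,4,6,7} {5}
Are 3 and 5 in the same component? no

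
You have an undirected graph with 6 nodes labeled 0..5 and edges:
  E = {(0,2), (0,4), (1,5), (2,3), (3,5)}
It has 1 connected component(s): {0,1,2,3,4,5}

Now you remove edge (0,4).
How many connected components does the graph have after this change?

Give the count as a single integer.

Initial component count: 1
Remove (0,4): it was a bridge. Count increases: 1 -> 2.
  After removal, components: {0,1,2,3,5} {4}
New component count: 2

Answer: 2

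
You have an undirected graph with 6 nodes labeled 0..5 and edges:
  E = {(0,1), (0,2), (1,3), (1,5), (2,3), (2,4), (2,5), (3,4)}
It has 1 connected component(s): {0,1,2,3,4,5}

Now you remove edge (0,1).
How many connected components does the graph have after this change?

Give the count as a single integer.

Initial component count: 1
Remove (0,1): not a bridge. Count unchanged: 1.
  After removal, components: {0,1,2,3,4,5}
New component count: 1

Answer: 1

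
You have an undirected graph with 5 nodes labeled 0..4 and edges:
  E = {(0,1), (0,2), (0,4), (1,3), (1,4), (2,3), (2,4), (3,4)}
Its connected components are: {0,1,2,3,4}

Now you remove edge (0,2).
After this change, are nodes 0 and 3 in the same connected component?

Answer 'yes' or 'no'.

Answer: yes

Derivation:
Initial components: {0,1,2,3,4}
Removing edge (0,2): not a bridge — component count unchanged at 1.
New components: {0,1,2,3,4}
Are 0 and 3 in the same component? yes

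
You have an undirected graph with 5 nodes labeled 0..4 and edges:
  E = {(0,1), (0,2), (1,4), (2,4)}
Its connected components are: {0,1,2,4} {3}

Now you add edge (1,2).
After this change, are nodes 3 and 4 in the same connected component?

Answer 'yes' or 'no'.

Initial components: {0,1,2,4} {3}
Adding edge (1,2): both already in same component {0,1,2,4}. No change.
New components: {0,1,2,4} {3}
Are 3 and 4 in the same component? no

Answer: no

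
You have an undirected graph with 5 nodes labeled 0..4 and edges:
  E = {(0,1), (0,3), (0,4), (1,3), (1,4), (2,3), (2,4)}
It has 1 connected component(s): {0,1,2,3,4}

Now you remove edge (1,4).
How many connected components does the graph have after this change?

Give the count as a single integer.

Answer: 1

Derivation:
Initial component count: 1
Remove (1,4): not a bridge. Count unchanged: 1.
  After removal, components: {0,1,2,3,4}
New component count: 1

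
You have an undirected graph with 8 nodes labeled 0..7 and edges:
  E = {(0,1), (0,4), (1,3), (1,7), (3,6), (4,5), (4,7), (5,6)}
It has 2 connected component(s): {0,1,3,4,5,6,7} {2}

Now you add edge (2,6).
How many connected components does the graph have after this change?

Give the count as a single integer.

Initial component count: 2
Add (2,6): merges two components. Count decreases: 2 -> 1.
New component count: 1

Answer: 1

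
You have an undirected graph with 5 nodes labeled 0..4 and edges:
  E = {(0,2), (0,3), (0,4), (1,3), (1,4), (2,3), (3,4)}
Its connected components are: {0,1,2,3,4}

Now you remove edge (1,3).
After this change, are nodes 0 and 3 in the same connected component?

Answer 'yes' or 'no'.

Initial components: {0,1,2,3,4}
Removing edge (1,3): not a bridge — component count unchanged at 1.
New components: {0,1,2,3,4}
Are 0 and 3 in the same component? yes

Answer: yes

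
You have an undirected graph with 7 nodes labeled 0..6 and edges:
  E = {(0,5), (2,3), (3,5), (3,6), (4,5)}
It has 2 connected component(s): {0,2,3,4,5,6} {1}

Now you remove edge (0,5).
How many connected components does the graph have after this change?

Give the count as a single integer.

Answer: 3

Derivation:
Initial component count: 2
Remove (0,5): it was a bridge. Count increases: 2 -> 3.
  After removal, components: {0} {1} {2,3,4,5,6}
New component count: 3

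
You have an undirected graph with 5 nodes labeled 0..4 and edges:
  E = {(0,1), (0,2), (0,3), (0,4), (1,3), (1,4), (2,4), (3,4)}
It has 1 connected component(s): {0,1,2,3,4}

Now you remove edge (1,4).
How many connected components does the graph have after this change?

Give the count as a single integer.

Initial component count: 1
Remove (1,4): not a bridge. Count unchanged: 1.
  After removal, components: {0,1,2,3,4}
New component count: 1

Answer: 1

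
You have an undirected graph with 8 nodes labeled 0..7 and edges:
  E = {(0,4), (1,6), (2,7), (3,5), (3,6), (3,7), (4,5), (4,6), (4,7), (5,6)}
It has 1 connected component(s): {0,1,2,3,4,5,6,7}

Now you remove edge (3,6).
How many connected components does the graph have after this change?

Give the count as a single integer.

Initial component count: 1
Remove (3,6): not a bridge. Count unchanged: 1.
  After removal, components: {0,1,2,3,4,5,6,7}
New component count: 1

Answer: 1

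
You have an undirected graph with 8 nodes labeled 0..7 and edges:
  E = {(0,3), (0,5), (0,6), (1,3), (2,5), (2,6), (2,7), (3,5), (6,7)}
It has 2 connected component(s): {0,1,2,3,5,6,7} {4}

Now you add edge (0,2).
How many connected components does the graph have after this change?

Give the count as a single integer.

Initial component count: 2
Add (0,2): endpoints already in same component. Count unchanged: 2.
New component count: 2

Answer: 2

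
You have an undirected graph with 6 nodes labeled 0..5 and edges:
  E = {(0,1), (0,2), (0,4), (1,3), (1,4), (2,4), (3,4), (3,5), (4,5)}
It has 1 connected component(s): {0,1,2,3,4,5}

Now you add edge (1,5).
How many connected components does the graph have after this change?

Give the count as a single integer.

Answer: 1

Derivation:
Initial component count: 1
Add (1,5): endpoints already in same component. Count unchanged: 1.
New component count: 1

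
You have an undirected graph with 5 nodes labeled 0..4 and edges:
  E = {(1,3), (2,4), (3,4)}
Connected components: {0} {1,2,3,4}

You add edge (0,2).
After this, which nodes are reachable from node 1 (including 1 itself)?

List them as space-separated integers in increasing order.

Before: nodes reachable from 1: {1,2,3,4}
Adding (0,2): merges 1's component with another. Reachability grows.
After: nodes reachable from 1: {0,1,2,3,4}

Answer: 0 1 2 3 4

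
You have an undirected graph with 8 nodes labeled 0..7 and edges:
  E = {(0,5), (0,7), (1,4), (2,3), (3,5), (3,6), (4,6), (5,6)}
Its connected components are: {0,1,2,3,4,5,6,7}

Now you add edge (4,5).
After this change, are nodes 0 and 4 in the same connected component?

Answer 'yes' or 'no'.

Initial components: {0,1,2,3,4,5,6,7}
Adding edge (4,5): both already in same component {0,1,2,3,4,5,6,7}. No change.
New components: {0,1,2,3,4,5,6,7}
Are 0 and 4 in the same component? yes

Answer: yes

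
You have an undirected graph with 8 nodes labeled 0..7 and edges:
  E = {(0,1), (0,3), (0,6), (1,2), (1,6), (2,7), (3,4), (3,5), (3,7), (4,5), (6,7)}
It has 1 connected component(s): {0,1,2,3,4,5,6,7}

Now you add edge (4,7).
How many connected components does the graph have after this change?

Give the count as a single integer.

Answer: 1

Derivation:
Initial component count: 1
Add (4,7): endpoints already in same component. Count unchanged: 1.
New component count: 1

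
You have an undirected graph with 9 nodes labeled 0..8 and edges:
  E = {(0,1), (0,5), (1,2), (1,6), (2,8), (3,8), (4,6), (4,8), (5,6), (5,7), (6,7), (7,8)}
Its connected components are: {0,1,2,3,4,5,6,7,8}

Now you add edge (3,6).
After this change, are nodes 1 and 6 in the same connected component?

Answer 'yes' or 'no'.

Answer: yes

Derivation:
Initial components: {0,1,2,3,4,5,6,7,8}
Adding edge (3,6): both already in same component {0,1,2,3,4,5,6,7,8}. No change.
New components: {0,1,2,3,4,5,6,7,8}
Are 1 and 6 in the same component? yes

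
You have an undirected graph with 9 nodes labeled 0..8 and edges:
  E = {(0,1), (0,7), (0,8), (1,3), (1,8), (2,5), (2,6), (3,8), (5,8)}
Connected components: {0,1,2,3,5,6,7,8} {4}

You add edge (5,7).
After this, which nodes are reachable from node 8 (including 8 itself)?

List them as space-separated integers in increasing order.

Before: nodes reachable from 8: {0,1,2,3,5,6,7,8}
Adding (5,7): both endpoints already in same component. Reachability from 8 unchanged.
After: nodes reachable from 8: {0,1,2,3,5,6,7,8}

Answer: 0 1 2 3 5 6 7 8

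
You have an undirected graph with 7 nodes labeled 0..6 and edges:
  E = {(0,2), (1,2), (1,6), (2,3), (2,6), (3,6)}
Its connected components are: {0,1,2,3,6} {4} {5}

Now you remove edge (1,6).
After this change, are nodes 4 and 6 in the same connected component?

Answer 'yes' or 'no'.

Initial components: {0,1,2,3,6} {4} {5}
Removing edge (1,6): not a bridge — component count unchanged at 3.
New components: {0,1,2,3,6} {4} {5}
Are 4 and 6 in the same component? no

Answer: no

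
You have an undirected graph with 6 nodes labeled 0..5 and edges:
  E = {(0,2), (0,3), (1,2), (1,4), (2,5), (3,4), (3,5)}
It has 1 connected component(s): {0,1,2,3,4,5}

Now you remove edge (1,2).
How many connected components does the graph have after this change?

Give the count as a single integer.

Answer: 1

Derivation:
Initial component count: 1
Remove (1,2): not a bridge. Count unchanged: 1.
  After removal, components: {0,1,2,3,4,5}
New component count: 1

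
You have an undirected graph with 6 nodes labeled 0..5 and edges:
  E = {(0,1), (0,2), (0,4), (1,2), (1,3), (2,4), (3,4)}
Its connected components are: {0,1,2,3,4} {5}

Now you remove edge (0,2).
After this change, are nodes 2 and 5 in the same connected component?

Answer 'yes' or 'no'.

Initial components: {0,1,2,3,4} {5}
Removing edge (0,2): not a bridge — component count unchanged at 2.
New components: {0,1,2,3,4} {5}
Are 2 and 5 in the same component? no

Answer: no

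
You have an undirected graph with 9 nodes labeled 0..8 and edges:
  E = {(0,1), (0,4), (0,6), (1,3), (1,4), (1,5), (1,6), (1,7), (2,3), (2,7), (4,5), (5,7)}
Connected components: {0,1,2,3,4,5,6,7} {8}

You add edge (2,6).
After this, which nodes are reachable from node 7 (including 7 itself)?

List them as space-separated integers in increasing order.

Answer: 0 1 2 3 4 5 6 7

Derivation:
Before: nodes reachable from 7: {0,1,2,3,4,5,6,7}
Adding (2,6): both endpoints already in same component. Reachability from 7 unchanged.
After: nodes reachable from 7: {0,1,2,3,4,5,6,7}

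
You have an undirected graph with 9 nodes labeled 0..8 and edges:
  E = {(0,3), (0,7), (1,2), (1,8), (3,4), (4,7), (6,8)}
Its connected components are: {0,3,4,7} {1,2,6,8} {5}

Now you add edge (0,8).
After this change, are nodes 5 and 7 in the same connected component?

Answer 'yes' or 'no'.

Initial components: {0,3,4,7} {1,2,6,8} {5}
Adding edge (0,8): merges {0,3,4,7} and {1,2,6,8}.
New components: {0,1,2,3,4,6,7,8} {5}
Are 5 and 7 in the same component? no

Answer: no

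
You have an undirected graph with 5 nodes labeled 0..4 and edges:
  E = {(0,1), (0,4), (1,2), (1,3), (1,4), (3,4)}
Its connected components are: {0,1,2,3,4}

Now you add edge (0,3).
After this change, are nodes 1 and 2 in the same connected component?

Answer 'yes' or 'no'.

Initial components: {0,1,2,3,4}
Adding edge (0,3): both already in same component {0,1,2,3,4}. No change.
New components: {0,1,2,3,4}
Are 1 and 2 in the same component? yes

Answer: yes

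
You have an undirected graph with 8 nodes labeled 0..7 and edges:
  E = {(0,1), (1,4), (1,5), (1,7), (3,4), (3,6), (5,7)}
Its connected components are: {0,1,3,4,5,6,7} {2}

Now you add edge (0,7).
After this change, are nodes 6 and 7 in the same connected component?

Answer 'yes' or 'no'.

Answer: yes

Derivation:
Initial components: {0,1,3,4,5,6,7} {2}
Adding edge (0,7): both already in same component {0,1,3,4,5,6,7}. No change.
New components: {0,1,3,4,5,6,7} {2}
Are 6 and 7 in the same component? yes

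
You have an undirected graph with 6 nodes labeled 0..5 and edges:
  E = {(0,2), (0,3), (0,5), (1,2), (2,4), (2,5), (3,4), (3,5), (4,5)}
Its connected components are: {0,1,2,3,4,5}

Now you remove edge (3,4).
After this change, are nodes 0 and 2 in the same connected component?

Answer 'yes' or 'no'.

Answer: yes

Derivation:
Initial components: {0,1,2,3,4,5}
Removing edge (3,4): not a bridge — component count unchanged at 1.
New components: {0,1,2,3,4,5}
Are 0 and 2 in the same component? yes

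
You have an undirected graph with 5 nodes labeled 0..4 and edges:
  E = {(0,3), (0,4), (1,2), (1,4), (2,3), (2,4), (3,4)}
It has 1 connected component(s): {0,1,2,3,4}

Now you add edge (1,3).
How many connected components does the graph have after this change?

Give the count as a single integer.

Answer: 1

Derivation:
Initial component count: 1
Add (1,3): endpoints already in same component. Count unchanged: 1.
New component count: 1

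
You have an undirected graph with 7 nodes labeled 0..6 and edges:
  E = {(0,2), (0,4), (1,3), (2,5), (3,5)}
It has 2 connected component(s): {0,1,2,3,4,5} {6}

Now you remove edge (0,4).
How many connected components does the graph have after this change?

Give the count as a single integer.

Answer: 3

Derivation:
Initial component count: 2
Remove (0,4): it was a bridge. Count increases: 2 -> 3.
  After removal, components: {0,1,2,3,5} {4} {6}
New component count: 3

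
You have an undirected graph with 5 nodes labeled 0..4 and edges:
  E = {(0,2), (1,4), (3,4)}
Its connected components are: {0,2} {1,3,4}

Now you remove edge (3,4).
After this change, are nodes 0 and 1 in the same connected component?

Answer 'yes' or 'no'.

Answer: no

Derivation:
Initial components: {0,2} {1,3,4}
Removing edge (3,4): it was a bridge — component count 2 -> 3.
New components: {0,2} {1,4} {3}
Are 0 and 1 in the same component? no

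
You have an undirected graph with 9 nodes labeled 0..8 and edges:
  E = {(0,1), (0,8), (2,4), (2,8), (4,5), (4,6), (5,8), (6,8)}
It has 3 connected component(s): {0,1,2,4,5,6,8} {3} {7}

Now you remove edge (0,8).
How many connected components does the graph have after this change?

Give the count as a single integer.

Initial component count: 3
Remove (0,8): it was a bridge. Count increases: 3 -> 4.
  After removal, components: {0,1} {2,4,5,6,8} {3} {7}
New component count: 4

Answer: 4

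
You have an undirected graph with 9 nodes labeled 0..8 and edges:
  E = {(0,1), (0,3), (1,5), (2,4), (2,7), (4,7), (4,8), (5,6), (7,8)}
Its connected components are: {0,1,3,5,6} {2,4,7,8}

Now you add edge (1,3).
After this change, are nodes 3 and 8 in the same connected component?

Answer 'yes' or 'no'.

Answer: no

Derivation:
Initial components: {0,1,3,5,6} {2,4,7,8}
Adding edge (1,3): both already in same component {0,1,3,5,6}. No change.
New components: {0,1,3,5,6} {2,4,7,8}
Are 3 and 8 in the same component? no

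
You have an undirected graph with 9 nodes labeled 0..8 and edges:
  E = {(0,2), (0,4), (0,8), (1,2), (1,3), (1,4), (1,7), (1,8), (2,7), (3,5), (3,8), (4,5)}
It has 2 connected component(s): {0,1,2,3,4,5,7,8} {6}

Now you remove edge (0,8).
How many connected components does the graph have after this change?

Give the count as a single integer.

Answer: 2

Derivation:
Initial component count: 2
Remove (0,8): not a bridge. Count unchanged: 2.
  After removal, components: {0,1,2,3,4,5,7,8} {6}
New component count: 2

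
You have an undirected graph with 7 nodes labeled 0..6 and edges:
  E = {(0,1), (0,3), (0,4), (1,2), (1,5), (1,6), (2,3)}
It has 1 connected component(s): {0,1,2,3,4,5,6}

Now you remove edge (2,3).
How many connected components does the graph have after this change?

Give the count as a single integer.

Initial component count: 1
Remove (2,3): not a bridge. Count unchanged: 1.
  After removal, components: {0,1,2,3,4,5,6}
New component count: 1

Answer: 1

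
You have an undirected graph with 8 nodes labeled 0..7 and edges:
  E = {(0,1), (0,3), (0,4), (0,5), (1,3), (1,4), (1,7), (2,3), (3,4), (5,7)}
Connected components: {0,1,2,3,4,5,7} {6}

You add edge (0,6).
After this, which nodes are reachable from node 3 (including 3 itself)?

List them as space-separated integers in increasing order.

Before: nodes reachable from 3: {0,1,2,3,4,5,7}
Adding (0,6): merges 3's component with another. Reachability grows.
After: nodes reachable from 3: {0,1,2,3,4,5,6,7}

Answer: 0 1 2 3 4 5 6 7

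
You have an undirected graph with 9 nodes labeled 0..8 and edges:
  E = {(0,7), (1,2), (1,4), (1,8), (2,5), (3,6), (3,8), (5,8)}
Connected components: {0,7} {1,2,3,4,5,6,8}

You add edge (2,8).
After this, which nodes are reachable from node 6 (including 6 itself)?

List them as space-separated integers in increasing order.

Before: nodes reachable from 6: {1,2,3,4,5,6,8}
Adding (2,8): both endpoints already in same component. Reachability from 6 unchanged.
After: nodes reachable from 6: {1,2,3,4,5,6,8}

Answer: 1 2 3 4 5 6 8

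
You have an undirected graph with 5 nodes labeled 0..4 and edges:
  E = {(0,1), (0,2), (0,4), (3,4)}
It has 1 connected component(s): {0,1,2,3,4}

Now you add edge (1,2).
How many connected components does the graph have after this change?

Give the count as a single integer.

Answer: 1

Derivation:
Initial component count: 1
Add (1,2): endpoints already in same component. Count unchanged: 1.
New component count: 1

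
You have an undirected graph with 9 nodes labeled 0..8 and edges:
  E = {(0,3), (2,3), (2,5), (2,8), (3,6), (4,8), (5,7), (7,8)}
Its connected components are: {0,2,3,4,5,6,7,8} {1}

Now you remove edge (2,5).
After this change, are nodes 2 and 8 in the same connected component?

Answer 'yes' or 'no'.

Answer: yes

Derivation:
Initial components: {0,2,3,4,5,6,7,8} {1}
Removing edge (2,5): not a bridge — component count unchanged at 2.
New components: {0,2,3,4,5,6,7,8} {1}
Are 2 and 8 in the same component? yes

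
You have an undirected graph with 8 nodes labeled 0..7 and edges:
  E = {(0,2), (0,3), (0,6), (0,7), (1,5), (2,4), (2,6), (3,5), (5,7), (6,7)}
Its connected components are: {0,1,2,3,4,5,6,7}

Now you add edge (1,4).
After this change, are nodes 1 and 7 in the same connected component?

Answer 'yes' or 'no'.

Initial components: {0,1,2,3,4,5,6,7}
Adding edge (1,4): both already in same component {0,1,2,3,4,5,6,7}. No change.
New components: {0,1,2,3,4,5,6,7}
Are 1 and 7 in the same component? yes

Answer: yes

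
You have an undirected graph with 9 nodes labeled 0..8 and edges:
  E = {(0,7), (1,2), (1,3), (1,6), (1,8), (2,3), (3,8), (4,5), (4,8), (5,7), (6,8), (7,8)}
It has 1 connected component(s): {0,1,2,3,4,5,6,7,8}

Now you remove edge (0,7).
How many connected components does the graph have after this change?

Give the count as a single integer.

Initial component count: 1
Remove (0,7): it was a bridge. Count increases: 1 -> 2.
  After removal, components: {0} {1,2,3,4,5,6,7,8}
New component count: 2

Answer: 2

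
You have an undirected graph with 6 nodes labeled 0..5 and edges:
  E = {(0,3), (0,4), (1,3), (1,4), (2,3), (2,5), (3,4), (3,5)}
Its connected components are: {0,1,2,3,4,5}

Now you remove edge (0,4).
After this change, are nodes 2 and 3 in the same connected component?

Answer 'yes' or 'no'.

Initial components: {0,1,2,3,4,5}
Removing edge (0,4): not a bridge — component count unchanged at 1.
New components: {0,1,2,3,4,5}
Are 2 and 3 in the same component? yes

Answer: yes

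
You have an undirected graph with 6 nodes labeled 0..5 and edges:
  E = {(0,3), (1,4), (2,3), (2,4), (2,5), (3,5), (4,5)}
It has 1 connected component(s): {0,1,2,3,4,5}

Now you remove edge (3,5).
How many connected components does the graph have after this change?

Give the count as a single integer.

Initial component count: 1
Remove (3,5): not a bridge. Count unchanged: 1.
  After removal, components: {0,1,2,3,4,5}
New component count: 1

Answer: 1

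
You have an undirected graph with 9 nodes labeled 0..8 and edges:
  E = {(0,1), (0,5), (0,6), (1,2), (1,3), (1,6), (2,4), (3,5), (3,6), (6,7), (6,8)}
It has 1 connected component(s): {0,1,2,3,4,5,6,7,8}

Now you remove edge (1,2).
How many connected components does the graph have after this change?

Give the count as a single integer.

Answer: 2

Derivation:
Initial component count: 1
Remove (1,2): it was a bridge. Count increases: 1 -> 2.
  After removal, components: {0,1,3,5,6,7,8} {2,4}
New component count: 2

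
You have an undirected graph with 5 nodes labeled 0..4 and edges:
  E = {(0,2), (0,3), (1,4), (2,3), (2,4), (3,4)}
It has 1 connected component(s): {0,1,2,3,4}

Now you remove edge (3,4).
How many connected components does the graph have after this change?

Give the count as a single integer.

Answer: 1

Derivation:
Initial component count: 1
Remove (3,4): not a bridge. Count unchanged: 1.
  After removal, components: {0,1,2,3,4}
New component count: 1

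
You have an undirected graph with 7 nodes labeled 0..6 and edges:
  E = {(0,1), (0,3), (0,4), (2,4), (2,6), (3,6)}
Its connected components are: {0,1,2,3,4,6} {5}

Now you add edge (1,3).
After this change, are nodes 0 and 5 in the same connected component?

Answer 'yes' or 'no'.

Initial components: {0,1,2,3,4,6} {5}
Adding edge (1,3): both already in same component {0,1,2,3,4,6}. No change.
New components: {0,1,2,3,4,6} {5}
Are 0 and 5 in the same component? no

Answer: no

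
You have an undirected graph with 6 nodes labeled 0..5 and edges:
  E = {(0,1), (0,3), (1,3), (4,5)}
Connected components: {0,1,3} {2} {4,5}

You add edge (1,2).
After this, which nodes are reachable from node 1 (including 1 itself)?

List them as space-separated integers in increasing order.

Before: nodes reachable from 1: {0,1,3}
Adding (1,2): merges 1's component with another. Reachability grows.
After: nodes reachable from 1: {0,1,2,3}

Answer: 0 1 2 3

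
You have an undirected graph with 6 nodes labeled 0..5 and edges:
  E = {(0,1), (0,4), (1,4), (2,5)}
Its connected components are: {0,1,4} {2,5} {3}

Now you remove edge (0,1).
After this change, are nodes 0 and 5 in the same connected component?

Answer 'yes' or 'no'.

Initial components: {0,1,4} {2,5} {3}
Removing edge (0,1): not a bridge — component count unchanged at 3.
New components: {0,1,4} {2,5} {3}
Are 0 and 5 in the same component? no

Answer: no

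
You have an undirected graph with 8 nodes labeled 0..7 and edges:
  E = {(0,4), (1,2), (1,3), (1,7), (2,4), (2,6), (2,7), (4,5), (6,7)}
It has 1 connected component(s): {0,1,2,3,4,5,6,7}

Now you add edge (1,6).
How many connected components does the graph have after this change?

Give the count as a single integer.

Answer: 1

Derivation:
Initial component count: 1
Add (1,6): endpoints already in same component. Count unchanged: 1.
New component count: 1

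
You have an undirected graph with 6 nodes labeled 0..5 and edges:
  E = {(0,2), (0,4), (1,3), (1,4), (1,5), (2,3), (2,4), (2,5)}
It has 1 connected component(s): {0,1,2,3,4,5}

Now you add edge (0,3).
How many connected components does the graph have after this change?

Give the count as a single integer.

Initial component count: 1
Add (0,3): endpoints already in same component. Count unchanged: 1.
New component count: 1

Answer: 1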